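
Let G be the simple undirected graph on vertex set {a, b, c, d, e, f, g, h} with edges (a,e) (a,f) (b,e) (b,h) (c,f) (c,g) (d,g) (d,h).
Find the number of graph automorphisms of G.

Every vertex has degree 2 and the graph is connected, so G is the 8-cycle C_8. C_8 has 8 rotations and 8 reflections, so Aut(C_8) ≅ D_8 of order 16.

16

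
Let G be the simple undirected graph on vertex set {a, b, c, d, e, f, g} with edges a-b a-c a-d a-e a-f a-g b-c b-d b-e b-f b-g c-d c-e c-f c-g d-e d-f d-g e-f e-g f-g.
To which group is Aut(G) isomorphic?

S_7

Every vertex has degree 6, so G is the complete graph K_7. Any permutation of the 7 vertices preserves K_7, so Aut(K_7) = S_7 of order 7! = 5040.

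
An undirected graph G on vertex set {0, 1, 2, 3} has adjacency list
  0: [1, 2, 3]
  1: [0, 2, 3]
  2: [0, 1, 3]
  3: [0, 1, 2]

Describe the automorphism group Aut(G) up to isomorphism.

the symmetric group on 4 letters

All 4 vertices are pairwise adjacent: G = K_4. Any permutation of the 4 vertices preserves K_4, so Aut(K_4) = S_4 of order 4! = 24.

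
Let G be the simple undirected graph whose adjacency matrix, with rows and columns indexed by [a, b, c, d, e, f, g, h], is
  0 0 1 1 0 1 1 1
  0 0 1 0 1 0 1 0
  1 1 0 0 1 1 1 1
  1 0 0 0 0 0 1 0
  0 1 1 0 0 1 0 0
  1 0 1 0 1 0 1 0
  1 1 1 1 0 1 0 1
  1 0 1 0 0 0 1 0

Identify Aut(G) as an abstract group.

{e}

Degrees alone do not determine every vertex (e.g. b and e both have degree 3), but their neighbour-degree multisets differ: N(b) has degrees [3, 6, 6] while N(e) has degrees [3, 4, 6]. Repeating this refinement separates all vertices, so the only automorphism is the identity.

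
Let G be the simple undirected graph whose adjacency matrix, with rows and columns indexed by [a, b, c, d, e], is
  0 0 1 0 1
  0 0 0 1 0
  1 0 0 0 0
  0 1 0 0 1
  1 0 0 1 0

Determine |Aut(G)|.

The degree sequence is [2, 1, 1, 2, 2]; the two degree-1 vertices b and c are the ends of a path, so G = P_5. The only nontrivial automorphism of a path is the end-to-end reflection, so Aut(G) ≅ Z_2.

2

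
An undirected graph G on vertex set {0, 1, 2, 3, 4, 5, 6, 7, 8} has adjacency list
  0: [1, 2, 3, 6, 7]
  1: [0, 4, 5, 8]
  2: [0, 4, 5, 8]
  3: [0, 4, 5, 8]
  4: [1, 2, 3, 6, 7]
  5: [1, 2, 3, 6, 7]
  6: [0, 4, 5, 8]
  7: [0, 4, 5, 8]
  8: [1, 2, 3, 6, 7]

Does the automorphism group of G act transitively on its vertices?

Automorphisms preserve degree, but G has vertices of degree 4 and vertices of degree 5; no automorphism maps one to the other, so G is not vertex-transitive.

No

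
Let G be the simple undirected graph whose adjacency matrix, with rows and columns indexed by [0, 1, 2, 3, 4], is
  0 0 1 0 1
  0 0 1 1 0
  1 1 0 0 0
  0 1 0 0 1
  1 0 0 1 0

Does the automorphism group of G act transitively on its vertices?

Every vertex has degree 2 and the graph is connected, so G is the 5-cycle C_5. C_5 has 5 rotations and 5 reflections, so Aut(C_5) ≅ D_5 of order 10. Under this action every vertex can be carried to every other, so G is vertex-transitive.

Yes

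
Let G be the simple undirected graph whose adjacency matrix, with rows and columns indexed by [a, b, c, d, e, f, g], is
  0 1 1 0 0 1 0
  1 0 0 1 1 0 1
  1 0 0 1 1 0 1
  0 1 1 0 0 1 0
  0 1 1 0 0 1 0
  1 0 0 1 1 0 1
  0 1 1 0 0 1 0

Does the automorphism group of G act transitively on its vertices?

No

Automorphisms preserve degree, but G has vertices of degree 3 and vertices of degree 4; no automorphism maps one to the other, so G is not vertex-transitive.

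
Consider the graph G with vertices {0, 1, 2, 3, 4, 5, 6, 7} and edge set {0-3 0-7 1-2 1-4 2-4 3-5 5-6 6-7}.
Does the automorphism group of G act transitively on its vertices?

No

G has two connected components, {0, 3, 5, 6, 7} and {1, 2, 4}; each is 2-regular, so G = C_5 ⊔ C_3. The orbit of 0 under Aut(G) is {0, 3, 5, 6, 7}, which does not contain 1, so G is not vertex-transitive.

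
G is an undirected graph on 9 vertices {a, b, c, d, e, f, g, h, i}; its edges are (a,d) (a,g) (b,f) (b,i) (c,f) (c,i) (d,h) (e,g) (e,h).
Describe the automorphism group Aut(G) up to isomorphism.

D_5 × D_4

G has two connected components, {a, d, e, g, h} and {b, c, f, i}; each is 2-regular, so G = C_5 ⊔ C_4. No automorphism exchanges components of different sizes, hence Aut(G) is the direct product D_5 × D_4, order 80.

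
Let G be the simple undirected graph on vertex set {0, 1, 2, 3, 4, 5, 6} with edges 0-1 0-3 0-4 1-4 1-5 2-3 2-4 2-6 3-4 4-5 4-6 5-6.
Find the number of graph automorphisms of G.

12

Vertex 4 is the unique vertex of degree 6; the remaining 6 vertices each have degree 3 and induce a cycle, so G is the wheel on 7 vertices with hub 4. With the hub fixed, the remaining symmetry is that of the rim cycle C_6, giving the dihedral group D_6.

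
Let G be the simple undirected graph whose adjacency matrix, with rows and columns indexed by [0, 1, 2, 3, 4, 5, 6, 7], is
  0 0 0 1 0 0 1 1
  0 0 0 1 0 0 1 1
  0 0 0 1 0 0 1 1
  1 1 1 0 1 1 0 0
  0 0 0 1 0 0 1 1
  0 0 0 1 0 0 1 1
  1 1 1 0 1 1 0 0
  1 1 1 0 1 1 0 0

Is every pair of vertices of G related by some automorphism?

No

Automorphisms preserve degree, but G has vertices of degree 3 and vertices of degree 5; no automorphism maps one to the other, so G is not vertex-transitive.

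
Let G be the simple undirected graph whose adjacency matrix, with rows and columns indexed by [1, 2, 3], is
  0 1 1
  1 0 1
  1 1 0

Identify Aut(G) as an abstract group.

Every vertex has degree 2, so G is the complete graph K_3. Any permutation of the 3 vertices preserves K_3, so Aut(K_3) = S_3 of order 3! = 6.

S_3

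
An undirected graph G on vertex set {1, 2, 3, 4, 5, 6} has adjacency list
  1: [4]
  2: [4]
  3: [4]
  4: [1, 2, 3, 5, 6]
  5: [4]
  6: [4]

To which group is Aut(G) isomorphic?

S_5

Vertex 4 has degree 5 and every other vertex has degree 1, so G is the star K_{1,5} with centre 4. The 5 leaves are pairwise interchangeable while the centre is fixed, giving Aut(G) = S_5.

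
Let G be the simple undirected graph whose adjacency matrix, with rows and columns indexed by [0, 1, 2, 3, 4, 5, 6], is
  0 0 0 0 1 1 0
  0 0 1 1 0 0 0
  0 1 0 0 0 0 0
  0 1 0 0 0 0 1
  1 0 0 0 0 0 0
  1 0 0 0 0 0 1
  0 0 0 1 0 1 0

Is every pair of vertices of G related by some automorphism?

No

Automorphisms preserve degree, but G has vertices of degree 1 and vertices of degree 2; no automorphism maps one to the other, so G is not vertex-transitive.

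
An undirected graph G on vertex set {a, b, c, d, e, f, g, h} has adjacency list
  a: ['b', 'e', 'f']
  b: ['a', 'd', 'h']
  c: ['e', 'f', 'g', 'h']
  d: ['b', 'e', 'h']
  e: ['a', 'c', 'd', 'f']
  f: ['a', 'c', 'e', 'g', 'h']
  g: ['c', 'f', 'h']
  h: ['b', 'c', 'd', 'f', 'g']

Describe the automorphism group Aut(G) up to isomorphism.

{e}

The degree sequence is [3, 3, 4, 3, 4, 5, 3, 5]. Checking the degree-preserving permutations of the vertex set shows that none except the identity preserves every edge, so Aut(G) is trivial.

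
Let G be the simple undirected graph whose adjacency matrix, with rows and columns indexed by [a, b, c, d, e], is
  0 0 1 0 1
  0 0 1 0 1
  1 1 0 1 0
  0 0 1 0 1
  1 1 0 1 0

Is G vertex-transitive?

No

Automorphisms preserve degree, but G has vertices of degree 2 and vertices of degree 3; no automorphism maps one to the other, so G is not vertex-transitive.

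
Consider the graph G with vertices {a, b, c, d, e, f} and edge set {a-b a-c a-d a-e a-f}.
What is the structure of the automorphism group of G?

S_5

Vertex a has degree 5 and every other vertex has degree 1, so G is the star K_{1,5} with centre a. The 5 leaves are pairwise interchangeable while the centre is fixed, giving Aut(G) = S_5.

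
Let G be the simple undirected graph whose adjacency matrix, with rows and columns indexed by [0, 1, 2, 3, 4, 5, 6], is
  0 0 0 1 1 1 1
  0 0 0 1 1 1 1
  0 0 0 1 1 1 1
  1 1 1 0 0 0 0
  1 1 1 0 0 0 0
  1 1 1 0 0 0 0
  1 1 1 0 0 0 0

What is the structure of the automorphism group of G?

The vertices split by degree into {0, 1, 2} (degree 4) and {3, 4, 5, 6} (degree 3); every edge runs between the two parts, so G is the complete bipartite graph K_{3,4}. Automorphisms preserve the bipartition setwise (since the parts differ in size) and act as S_4 × S_3 within it; |Aut| = 144.

S_4 × S_3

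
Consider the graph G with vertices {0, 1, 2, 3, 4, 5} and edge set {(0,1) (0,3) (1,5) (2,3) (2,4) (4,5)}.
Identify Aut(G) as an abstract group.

G is 2-regular and connected on 6 vertices, i.e. the cycle C_6. C_6 has 6 rotations and 6 reflections, so Aut(C_6) ≅ D_6 of order 12.

D_6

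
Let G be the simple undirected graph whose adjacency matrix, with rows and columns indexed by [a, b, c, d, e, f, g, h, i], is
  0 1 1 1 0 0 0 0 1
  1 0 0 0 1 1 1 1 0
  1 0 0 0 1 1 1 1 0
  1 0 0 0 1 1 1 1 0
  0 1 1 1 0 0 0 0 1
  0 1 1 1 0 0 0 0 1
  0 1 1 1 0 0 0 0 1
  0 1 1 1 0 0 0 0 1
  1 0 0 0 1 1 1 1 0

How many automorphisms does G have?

2880

The vertices split by degree into {b, c, d, i} (degree 5) and {a, e, f, g, h} (degree 4); every edge runs between the two parts, so G is the complete bipartite graph K_{4,5}. Automorphisms preserve the bipartition setwise (since the parts differ in size) and act as S_4 × S_5 within it; |Aut| = 2880.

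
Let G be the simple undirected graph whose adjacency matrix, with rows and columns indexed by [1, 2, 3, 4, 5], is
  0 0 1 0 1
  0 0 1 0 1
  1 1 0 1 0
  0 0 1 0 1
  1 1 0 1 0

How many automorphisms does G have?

12

The vertices split by degree into {3, 5} (degree 3) and {1, 2, 4} (degree 2); every edge runs between the two parts, so G is the complete bipartite graph K_{2,3}. Automorphisms preserve the bipartition setwise (since the parts differ in size) and act as S_3 × S_2 within it; |Aut| = 12.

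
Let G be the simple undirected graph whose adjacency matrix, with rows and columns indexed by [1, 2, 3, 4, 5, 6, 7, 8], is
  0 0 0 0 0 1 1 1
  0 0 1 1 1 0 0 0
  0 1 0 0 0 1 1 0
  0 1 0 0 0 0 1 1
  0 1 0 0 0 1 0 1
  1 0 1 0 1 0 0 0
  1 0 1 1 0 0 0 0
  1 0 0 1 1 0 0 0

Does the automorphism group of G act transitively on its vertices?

Yes

G is 3-regular and bipartite on 2^3 = 8 vertices with girth 4; it is the hypercube graph Q_3. The symmetry group of the 3-cube is the hyperoctahedral group B_3 = Z_2 ≀ S_3, of order 2^3·3! = 48. Under this action every vertex can be carried to every other, so G is vertex-transitive.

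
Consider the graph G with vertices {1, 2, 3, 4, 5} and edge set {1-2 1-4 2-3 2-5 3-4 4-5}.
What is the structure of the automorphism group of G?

The vertices split by degree into {2, 4} (degree 3) and {1, 3, 5} (degree 2); every edge runs between the two parts, so G is the complete bipartite graph K_{2,3}. Automorphisms preserve the bipartition setwise (since the parts differ in size) and act as S_3 × S_2 within it; |Aut| = 12.

S_3 × S_2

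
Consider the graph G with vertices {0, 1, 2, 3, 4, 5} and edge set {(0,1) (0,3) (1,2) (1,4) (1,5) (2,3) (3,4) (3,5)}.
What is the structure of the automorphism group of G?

S_4 × S_2

The vertices split by degree into {1, 3} (degree 4) and {0, 2, 4, 5} (degree 2); every edge runs between the two parts, so G is the complete bipartite graph K_{2,4}. The parts have unequal sizes, so no automorphism swaps them; each part is permuted independently, giving S_4 × S_2 of order 4!·2! = 48.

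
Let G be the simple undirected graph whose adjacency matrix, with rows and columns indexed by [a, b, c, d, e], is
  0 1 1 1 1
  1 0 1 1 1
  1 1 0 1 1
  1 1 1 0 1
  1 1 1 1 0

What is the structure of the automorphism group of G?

S_5

Every vertex has degree 4, so G is the complete graph K_5. Any permutation of the 5 vertices preserves K_5, so Aut(K_5) = S_5 of order 5! = 120.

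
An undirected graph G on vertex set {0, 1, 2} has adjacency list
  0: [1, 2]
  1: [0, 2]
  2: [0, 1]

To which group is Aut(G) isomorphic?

the symmetric group on 3 letters

Every vertex has degree 2, so G is the complete graph K_3. Every bijection on the vertex set is an automorphism of K_3; hence Aut(K_3) ≅ S_3, order 6.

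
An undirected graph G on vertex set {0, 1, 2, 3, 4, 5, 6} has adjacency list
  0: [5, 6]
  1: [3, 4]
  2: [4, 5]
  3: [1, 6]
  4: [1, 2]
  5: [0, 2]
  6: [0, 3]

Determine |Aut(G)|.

Every vertex has degree 2 and the graph is connected, so G is the 7-cycle C_7. C_7 has 7 rotations and 7 reflections, so Aut(C_7) ≅ D_7 of order 14.

14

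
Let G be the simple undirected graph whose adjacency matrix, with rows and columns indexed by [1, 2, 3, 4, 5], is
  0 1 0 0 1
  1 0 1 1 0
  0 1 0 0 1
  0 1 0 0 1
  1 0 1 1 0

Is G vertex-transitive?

No

Automorphisms preserve degree, but G has vertices of degree 2 and vertices of degree 3; no automorphism maps one to the other, so G is not vertex-transitive.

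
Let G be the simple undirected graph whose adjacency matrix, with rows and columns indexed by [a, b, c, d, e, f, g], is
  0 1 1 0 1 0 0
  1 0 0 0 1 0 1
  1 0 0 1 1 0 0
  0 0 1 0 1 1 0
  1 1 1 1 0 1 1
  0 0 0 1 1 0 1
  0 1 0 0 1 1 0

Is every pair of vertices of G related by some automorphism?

No

Vertex e is the only vertex of degree 6, so every automorphism fixes it; G is not vertex-transitive.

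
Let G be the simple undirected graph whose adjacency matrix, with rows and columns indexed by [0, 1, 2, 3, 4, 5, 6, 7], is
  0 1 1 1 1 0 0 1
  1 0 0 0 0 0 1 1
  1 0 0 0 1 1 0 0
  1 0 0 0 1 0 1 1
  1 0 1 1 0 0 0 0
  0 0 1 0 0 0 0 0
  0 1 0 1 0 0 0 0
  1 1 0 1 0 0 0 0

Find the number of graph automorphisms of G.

1

The degree sequence is [5, 3, 3, 4, 3, 1, 2, 3]. Checking the degree-preserving permutations of the vertex set shows that none except the identity preserves every edge, so Aut(G) is trivial.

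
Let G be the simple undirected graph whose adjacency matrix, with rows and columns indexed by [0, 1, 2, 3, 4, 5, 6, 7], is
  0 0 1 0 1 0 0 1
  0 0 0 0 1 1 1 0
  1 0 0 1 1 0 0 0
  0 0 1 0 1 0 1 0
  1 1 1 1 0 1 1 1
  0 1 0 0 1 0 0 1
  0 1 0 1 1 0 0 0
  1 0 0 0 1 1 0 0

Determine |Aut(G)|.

Vertex 4 is the unique vertex of degree 7; the remaining 7 vertices each have degree 3 and induce a cycle, so G is the wheel on 8 vertices with hub 4. With the hub fixed, the remaining symmetry is that of the rim cycle C_7, giving the dihedral group D_7.

14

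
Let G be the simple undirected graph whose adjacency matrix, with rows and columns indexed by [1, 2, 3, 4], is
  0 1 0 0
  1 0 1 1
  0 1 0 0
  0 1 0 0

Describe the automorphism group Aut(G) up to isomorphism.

Vertex 2 has degree 3 and every other vertex has degree 1, so G is the star K_{1,3} with centre 2. Any automorphism fixes the centre and permutes the 3 leaves freely, so Aut(G) ≅ S_3 of order 3! = 6.

the symmetric group on 3 letters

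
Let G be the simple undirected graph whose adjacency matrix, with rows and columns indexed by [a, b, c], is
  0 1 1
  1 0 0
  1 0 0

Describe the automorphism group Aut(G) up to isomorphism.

Z_2

The degree sequence is [2, 1, 1]; the two degree-1 vertices b and c are the ends of a path, so G = P_3. A path has exactly one nontrivial symmetry — reversal — giving Aut(G) of order 2.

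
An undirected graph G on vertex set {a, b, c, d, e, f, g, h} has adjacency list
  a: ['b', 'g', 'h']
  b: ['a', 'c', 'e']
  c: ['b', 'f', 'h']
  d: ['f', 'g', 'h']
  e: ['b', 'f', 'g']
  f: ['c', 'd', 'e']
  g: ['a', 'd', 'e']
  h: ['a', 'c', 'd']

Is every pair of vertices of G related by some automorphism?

G is 3-regular and bipartite on 2^3 = 8 vertices with girth 4; it is the hypercube graph Q_3. Aut(Q_3) consists of the signed permutations of the 3 coordinate axes: 3! permutations times 2^3 sign flips, so |Aut| = 2^3·3! = 48. This group acts transitively on the 8 vertices.

Yes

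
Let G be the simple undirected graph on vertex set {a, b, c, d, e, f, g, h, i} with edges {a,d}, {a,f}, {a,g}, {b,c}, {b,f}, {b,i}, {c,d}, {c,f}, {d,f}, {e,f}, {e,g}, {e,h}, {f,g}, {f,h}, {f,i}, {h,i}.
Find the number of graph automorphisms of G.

16

Vertex f is the unique vertex of degree 8; the remaining 8 vertices each have degree 3 and induce a cycle, so G is the wheel on 9 vertices with hub f. With the hub fixed, the remaining symmetry is that of the rim cycle C_8, giving the dihedral group D_8.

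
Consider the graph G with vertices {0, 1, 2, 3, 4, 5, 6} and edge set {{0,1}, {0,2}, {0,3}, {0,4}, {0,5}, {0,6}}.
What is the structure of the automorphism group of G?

Vertex 0 has degree 6 and every other vertex has degree 1, so G is the star K_{1,6} with centre 0. The 6 leaves are pairwise interchangeable while the centre is fixed, giving Aut(G) = S_6.

the symmetric group on 6 letters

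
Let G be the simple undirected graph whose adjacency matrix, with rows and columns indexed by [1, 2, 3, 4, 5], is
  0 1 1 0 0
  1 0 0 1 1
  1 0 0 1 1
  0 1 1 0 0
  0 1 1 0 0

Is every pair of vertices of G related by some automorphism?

No

Automorphisms preserve degree, but G has vertices of degree 2 and vertices of degree 3; no automorphism maps one to the other, so G is not vertex-transitive.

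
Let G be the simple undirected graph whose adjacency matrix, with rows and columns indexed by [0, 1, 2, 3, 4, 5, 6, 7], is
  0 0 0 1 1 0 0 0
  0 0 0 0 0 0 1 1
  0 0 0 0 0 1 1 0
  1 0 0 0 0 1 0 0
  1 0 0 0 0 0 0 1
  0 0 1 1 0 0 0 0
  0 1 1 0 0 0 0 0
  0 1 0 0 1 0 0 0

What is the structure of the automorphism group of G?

the dihedral group of order 16

G is 2-regular and connected on 8 vertices, i.e. the cycle C_8. C_8 has 8 rotations and 8 reflections, so Aut(C_8) ≅ D_8 of order 16.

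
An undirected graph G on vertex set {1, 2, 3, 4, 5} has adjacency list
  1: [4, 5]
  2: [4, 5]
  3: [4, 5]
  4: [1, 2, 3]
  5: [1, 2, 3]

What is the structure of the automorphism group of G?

The vertices split by degree into {4, 5} (degree 3) and {1, 2, 3} (degree 2); every edge runs between the two parts, so G is the complete bipartite graph K_{2,3}. The parts have unequal sizes, so no automorphism swaps them; each part is permuted independently, giving S_2 × S_3 of order 2!·3! = 12.

S_2 × S_3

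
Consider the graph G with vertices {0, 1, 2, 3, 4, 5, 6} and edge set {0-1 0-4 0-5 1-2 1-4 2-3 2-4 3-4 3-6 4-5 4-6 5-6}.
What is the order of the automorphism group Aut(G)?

12

Vertex 4 is the unique vertex of degree 6; the remaining 6 vertices each have degree 3 and induce a cycle, so G is the wheel on 7 vertices with hub 4. With the hub fixed, the remaining symmetry is that of the rim cycle C_6, giving the dihedral group D_6.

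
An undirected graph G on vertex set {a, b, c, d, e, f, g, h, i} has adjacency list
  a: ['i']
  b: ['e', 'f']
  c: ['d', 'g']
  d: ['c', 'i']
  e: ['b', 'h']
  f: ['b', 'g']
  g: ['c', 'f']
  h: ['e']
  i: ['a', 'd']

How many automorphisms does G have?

The degree sequence is [1, 2, 2, 2, 2, 2, 2, 1, 2]; the two degree-1 vertices a and h are the ends of a path, so G = P_9. A path has exactly one nontrivial symmetry — reversal — giving Aut(G) of order 2.

2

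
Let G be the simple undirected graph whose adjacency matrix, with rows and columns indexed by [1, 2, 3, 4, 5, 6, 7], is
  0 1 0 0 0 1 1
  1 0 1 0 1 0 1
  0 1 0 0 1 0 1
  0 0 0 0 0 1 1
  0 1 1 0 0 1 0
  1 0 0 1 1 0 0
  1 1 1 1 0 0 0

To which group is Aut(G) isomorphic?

1

The degree sequence is [3, 4, 3, 2, 3, 3, 4]. Checking the degree-preserving permutations of the vertex set shows that none except the identity preserves every edge, so Aut(G) is trivial.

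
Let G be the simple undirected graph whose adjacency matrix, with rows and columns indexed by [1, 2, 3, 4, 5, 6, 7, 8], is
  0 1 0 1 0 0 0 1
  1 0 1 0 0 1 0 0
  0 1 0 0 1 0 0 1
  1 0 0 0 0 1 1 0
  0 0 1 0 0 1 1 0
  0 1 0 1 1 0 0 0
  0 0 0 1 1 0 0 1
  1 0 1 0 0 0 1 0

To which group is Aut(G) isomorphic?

G is 3-regular and bipartite on 2^3 = 8 vertices with girth 4; it is the hypercube graph Q_3. The symmetry group of the 3-cube is the hyperoctahedral group B_3 = Z_2 ≀ S_3, of order 2^3·3! = 48.

Z_2^3 ⋊ S_3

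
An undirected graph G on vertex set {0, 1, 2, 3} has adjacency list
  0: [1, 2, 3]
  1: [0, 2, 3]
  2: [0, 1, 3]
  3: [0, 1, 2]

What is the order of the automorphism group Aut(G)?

All 4 vertices are pairwise adjacent: G = K_4. Every bijection on the vertex set is an automorphism of K_4; hence Aut(K_4) ≅ S_4, order 24.

24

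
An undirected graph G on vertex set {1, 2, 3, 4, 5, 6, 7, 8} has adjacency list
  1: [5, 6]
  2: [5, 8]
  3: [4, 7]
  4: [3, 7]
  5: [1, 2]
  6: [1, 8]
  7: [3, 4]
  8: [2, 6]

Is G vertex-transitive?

No

G has two connected components, {1, 2, 5, 6, 8} and {3, 4, 7}; each is 2-regular, so G = C_5 ⊔ C_3. The orbit of 1 under Aut(G) is {1, 2, 5, 6, 8}, which does not contain 3, so G is not vertex-transitive.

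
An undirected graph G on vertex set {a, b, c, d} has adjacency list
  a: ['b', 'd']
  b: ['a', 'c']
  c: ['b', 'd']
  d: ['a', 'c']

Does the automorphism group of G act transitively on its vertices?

Yes

G is 2-regular and bipartite on 2^2 = 4 vertices with girth 4; it is the hypercube graph Q_2. The symmetry group of the 2-cube is the hyperoctahedral group B_2 = Z_2 ≀ S_2, of order 2^2·2! = 8. This group acts transitively on the 4 vertices.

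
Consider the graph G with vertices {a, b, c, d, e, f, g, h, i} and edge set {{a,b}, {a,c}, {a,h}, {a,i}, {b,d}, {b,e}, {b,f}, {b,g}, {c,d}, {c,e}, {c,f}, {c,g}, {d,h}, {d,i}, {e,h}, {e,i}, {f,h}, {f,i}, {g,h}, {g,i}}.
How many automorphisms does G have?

2880

The vertices split by degree into {b, c, h, i} (degree 5) and {a, d, e, f, g} (degree 4); every edge runs between the two parts, so G is the complete bipartite graph K_{4,5}. Automorphisms preserve the bipartition setwise (since the parts differ in size) and act as S_4 × S_5 within it; |Aut| = 2880.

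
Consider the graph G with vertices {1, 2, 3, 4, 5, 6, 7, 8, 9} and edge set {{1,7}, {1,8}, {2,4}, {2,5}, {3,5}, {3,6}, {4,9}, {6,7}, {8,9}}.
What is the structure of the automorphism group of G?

the dihedral group of order 18

Every vertex has degree 2 and the graph is connected, so G is the 9-cycle C_9. The automorphisms of the 9-cycle are exactly the symmetries of a regular 9-gon: the dihedral group D_9, |D_9| = 18.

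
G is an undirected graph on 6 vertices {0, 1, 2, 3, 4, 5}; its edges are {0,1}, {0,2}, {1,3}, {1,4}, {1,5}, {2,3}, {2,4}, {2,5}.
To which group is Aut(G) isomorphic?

S_2 × S_4

The vertices split by degree into {1, 2} (degree 4) and {0, 3, 4, 5} (degree 2); every edge runs between the two parts, so G is the complete bipartite graph K_{2,4}. The parts have unequal sizes, so no automorphism swaps them; each part is permuted independently, giving S_2 × S_4 of order 2!·4! = 48.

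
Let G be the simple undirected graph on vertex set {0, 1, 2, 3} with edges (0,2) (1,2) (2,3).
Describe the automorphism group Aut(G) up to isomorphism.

Vertex 2 has degree 3 and every other vertex has degree 1, so G is the star K_{1,3} with centre 2. Any automorphism fixes the centre and permutes the 3 leaves freely, so Aut(G) ≅ S_3 of order 3! = 6.

S_3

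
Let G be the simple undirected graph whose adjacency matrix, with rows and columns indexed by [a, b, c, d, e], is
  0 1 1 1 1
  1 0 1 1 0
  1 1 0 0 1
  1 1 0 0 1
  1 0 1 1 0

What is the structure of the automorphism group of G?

Vertex a is the unique vertex of degree 4; the remaining 4 vertices each have degree 3 and induce a cycle, so G is the wheel on 5 vertices with hub a. With the hub fixed, the remaining symmetry is that of the rim cycle C_4, giving the dihedral group D_4.

D_4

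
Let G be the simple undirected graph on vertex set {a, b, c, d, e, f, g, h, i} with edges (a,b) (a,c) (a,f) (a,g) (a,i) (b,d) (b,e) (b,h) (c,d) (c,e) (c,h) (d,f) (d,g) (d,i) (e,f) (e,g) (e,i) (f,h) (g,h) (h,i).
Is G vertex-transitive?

Automorphisms preserve degree, but G has vertices of degree 4 and vertices of degree 5; no automorphism maps one to the other, so G is not vertex-transitive.

No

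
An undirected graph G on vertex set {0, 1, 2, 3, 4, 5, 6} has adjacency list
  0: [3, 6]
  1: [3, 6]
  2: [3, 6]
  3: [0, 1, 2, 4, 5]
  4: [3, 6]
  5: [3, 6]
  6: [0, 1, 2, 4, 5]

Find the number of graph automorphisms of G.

The vertices split by degree into {3, 6} (degree 5) and {0, 1, 2, 4, 5} (degree 2); every edge runs between the two parts, so G is the complete bipartite graph K_{2,5}. Automorphisms preserve the bipartition setwise (since the parts differ in size) and act as S_2 × S_5 within it; |Aut| = 240.

240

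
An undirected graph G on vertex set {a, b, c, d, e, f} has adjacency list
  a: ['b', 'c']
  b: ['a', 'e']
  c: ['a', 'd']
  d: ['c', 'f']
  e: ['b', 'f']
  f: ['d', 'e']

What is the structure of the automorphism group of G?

D_6

G is 2-regular and connected on 6 vertices, i.e. the cycle C_6. The automorphisms of the 6-cycle are exactly the symmetries of a regular 6-gon: the dihedral group D_6, |D_6| = 12.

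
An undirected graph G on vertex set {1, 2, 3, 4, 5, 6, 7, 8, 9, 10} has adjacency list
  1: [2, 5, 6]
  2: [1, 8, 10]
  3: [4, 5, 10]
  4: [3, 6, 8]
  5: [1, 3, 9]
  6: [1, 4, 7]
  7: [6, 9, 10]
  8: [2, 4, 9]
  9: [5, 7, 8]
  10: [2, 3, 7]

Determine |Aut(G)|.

G is 3-regular on 10 vertices with no triangles and no 4-cycles (girth 5): this is the Petersen graph. It is a classical fact that the Petersen graph has automorphism group S_5 (order 120), arising from its description as the Kneser graph K(5,2).

120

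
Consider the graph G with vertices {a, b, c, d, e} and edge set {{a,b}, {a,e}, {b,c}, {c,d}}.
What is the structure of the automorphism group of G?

the cyclic group of order 2

The degree sequence is [2, 2, 2, 1, 1]; the two degree-1 vertices d and e are the ends of a path, so G = P_5. A path has exactly one nontrivial symmetry — reversal — giving Aut(G) of order 2.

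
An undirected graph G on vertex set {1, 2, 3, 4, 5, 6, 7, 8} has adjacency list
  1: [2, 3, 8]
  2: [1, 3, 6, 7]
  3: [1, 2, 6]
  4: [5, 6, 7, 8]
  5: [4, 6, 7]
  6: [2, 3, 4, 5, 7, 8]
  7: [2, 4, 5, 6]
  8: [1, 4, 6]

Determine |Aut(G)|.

1

The degree sequence is [3, 4, 3, 4, 3, 6, 4, 3]. Checking the degree-preserving permutations of the vertex set shows that none except the identity preserves every edge, so Aut(G) is trivial.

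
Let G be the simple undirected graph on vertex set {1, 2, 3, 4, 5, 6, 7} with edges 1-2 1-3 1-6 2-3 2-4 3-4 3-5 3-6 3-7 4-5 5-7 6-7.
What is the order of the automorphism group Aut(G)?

Vertex 3 is the unique vertex of degree 6; the remaining 6 vertices each have degree 3 and induce a cycle, so G is the wheel on 7 vertices with hub 3. Every automorphism fixes the hub and acts on the rim 6-cycle, so Aut(G) ≅ Aut(C_6) = D_6 of order 12.

12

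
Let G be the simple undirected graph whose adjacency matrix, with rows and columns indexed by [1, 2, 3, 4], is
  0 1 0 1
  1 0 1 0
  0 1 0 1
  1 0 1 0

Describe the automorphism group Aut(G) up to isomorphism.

G is 2-regular and bipartite on 2^2 = 4 vertices with girth 4; it is the hypercube graph Q_2. The symmetry group of the 2-cube is the hyperoctahedral group B_2 = Z_2 ≀ S_2, of order 2^2·2! = 8.

D_4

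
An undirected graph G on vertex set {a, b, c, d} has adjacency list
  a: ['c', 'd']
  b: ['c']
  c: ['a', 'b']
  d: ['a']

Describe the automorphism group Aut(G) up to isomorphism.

C_2

The degree sequence is [2, 1, 2, 1]; the two degree-1 vertices b and d are the ends of a path, so G = P_4. A path has exactly one nontrivial symmetry — reversal — giving Aut(G) of order 2.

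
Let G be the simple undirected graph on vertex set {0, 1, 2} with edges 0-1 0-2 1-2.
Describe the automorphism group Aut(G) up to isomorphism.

All 3 vertices are pairwise adjacent: G = K_3. Any permutation of the 3 vertices preserves K_3, so Aut(K_3) = S_3 of order 3! = 6.

S_3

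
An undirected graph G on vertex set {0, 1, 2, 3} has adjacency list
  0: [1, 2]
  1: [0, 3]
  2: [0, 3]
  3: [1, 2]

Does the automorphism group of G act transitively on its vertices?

Yes

Every vertex has degree 2 and the graph is connected, so G is the 4-cycle C_4. The automorphisms of the 4-cycle are exactly the symmetries of a regular 4-gon: the dihedral group D_4, |D_4| = 8. Under this action every vertex can be carried to every other, so G is vertex-transitive.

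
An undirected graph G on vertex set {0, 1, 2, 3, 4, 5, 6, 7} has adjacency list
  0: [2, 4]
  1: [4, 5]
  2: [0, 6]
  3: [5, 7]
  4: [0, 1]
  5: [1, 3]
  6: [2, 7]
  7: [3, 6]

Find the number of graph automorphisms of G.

16

Every vertex has degree 2 and the graph is connected, so G is the 8-cycle C_8. The automorphisms of the 8-cycle are exactly the symmetries of a regular 8-gon: the dihedral group D_8, |D_8| = 16.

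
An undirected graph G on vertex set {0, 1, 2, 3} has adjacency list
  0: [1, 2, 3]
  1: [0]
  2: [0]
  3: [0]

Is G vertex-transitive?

Vertex 0 is the only vertex of degree 3, so every automorphism fixes it; G is not vertex-transitive.

No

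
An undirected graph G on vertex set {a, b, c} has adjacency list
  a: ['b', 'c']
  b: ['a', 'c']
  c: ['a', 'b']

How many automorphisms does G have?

6

All 3 vertices are pairwise adjacent: G = K_3. Any permutation of the 3 vertices preserves K_3, so Aut(K_3) = S_3 of order 3! = 6.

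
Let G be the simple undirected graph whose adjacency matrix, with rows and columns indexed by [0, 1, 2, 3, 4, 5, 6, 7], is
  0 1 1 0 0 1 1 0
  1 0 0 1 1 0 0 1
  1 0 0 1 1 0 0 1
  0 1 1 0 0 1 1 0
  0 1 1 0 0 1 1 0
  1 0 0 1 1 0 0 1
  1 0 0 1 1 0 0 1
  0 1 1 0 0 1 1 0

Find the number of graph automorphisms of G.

G is 4-regular and bipartite with parts {0, 3, 4, 7} and {1, 2, 5, 6} (each part is independent and every cross-pair is an edge), so G = K_{4,4}. Each part can be permuted independently (S_4 × S_4) and the two equal-size parts can also be swapped, giving (S_4 × S_4) ⋊ Z_2 of order 2·(4!)² = 1152.

1152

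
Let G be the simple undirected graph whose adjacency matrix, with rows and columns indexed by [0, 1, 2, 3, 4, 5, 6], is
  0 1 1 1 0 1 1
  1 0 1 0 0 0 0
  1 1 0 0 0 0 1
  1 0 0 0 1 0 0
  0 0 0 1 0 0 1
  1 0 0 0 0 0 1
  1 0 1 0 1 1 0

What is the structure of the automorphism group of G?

Degrees alone do not determine every vertex (e.g. 1 and 3 both have degree 2), but their neighbour-degree multisets differ: N(1) has degrees [3, 5] while N(3) has degrees [2, 5]. Repeating this refinement separates all vertices, so the only automorphism is the identity.

the trivial group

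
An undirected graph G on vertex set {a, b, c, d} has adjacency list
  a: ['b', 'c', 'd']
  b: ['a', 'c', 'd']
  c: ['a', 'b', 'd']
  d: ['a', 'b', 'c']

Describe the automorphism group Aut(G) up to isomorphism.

Every vertex has degree 3, so G is the complete graph K_4. Every bijection on the vertex set is an automorphism of K_4; hence Aut(K_4) ≅ S_4, order 24.

the symmetric group on 4 letters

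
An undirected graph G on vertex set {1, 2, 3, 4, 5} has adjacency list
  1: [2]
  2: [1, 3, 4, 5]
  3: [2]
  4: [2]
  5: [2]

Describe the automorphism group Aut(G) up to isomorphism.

Vertex 2 has degree 4 and every other vertex has degree 1, so G is the star K_{1,4} with centre 2. The 4 leaves are pairwise interchangeable while the centre is fixed, giving Aut(G) = S_4.

S_4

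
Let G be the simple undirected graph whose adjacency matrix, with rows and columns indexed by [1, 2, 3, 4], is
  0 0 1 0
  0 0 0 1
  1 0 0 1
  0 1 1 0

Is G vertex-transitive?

No

Automorphisms preserve degree, but G has vertices of degree 1 and vertices of degree 2; no automorphism maps one to the other, so G is not vertex-transitive.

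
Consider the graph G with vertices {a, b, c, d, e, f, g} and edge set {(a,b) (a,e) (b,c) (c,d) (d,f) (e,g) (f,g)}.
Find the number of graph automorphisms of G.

14

Every vertex has degree 2 and the graph is connected, so G is the 7-cycle C_7. The automorphisms of the 7-cycle are exactly the symmetries of a regular 7-gon: the dihedral group D_7, |D_7| = 14.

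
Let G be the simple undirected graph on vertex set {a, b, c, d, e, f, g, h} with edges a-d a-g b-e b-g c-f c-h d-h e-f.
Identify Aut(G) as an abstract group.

Every vertex has degree 2 and the graph is connected, so G is the 8-cycle C_8. C_8 has 8 rotations and 8 reflections, so Aut(C_8) ≅ D_8 of order 16.

D_8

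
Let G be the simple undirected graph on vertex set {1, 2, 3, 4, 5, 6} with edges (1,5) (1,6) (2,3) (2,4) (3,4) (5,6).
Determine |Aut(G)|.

72

G has two connected components, {1, 5, 6} and {2, 3, 4}; each is 2-regular, so G = C_3 ⊔ C_3. With two isomorphic components, Aut(G) = Aut(C_3) ≀ S_2 = (D_3 × D_3) ⋊ Z_2: permute each cycle by D_3, then optionally swap the two cycles. Order 2·(2·3)² = 72.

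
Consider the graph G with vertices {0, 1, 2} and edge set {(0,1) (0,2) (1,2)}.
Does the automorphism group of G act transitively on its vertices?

All 3 vertices are pairwise adjacent: G = K_3. Every bijection on the vertex set is an automorphism of K_3; hence Aut(K_3) ≅ S_3, order 6. This group acts transitively on the 3 vertices.

Yes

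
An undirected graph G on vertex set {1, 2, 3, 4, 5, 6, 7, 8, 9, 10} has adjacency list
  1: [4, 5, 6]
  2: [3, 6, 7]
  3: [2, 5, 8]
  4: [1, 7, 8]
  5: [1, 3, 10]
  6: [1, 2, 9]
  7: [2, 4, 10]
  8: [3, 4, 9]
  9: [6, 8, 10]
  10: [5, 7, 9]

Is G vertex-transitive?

Yes

G is 3-regular on 10 vertices with no triangles and no 4-cycles (girth 5): this is the Petersen graph. It is a classical fact that the Petersen graph has automorphism group S_5 (order 120), arising from its description as the Kneser graph K(5,2). Under this action every vertex can be carried to every other, so G is vertex-transitive.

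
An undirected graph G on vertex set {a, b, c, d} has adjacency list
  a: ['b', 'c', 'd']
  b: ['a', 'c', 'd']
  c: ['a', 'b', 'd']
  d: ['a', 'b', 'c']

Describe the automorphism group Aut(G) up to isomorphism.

All 4 vertices are pairwise adjacent: G = K_4. Any permutation of the 4 vertices preserves K_4, so Aut(K_4) = S_4 of order 4! = 24.

S_4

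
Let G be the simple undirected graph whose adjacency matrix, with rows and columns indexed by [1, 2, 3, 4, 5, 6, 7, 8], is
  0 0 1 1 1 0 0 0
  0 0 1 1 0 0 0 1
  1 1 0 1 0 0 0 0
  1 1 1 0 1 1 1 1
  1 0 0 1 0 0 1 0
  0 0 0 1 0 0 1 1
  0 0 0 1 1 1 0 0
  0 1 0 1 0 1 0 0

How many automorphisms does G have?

Vertex 4 is the unique vertex of degree 7; the remaining 7 vertices each have degree 3 and induce a cycle, so G is the wheel on 8 vertices with hub 4. With the hub fixed, the remaining symmetry is that of the rim cycle C_7, giving the dihedral group D_7.

14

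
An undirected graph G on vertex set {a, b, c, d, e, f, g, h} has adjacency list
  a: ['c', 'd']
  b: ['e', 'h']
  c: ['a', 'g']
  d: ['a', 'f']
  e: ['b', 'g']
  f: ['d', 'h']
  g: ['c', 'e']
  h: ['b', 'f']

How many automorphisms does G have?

16

G is 2-regular and connected on 8 vertices, i.e. the cycle C_8. C_8 has 8 rotations and 8 reflections, so Aut(C_8) ≅ D_8 of order 16.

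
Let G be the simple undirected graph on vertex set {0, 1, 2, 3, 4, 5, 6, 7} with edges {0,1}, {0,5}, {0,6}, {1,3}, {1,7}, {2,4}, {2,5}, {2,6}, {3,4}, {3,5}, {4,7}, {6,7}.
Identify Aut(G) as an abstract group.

G is 3-regular and bipartite on 2^3 = 8 vertices with girth 4; it is the hypercube graph Q_3. Aut(Q_3) consists of the signed permutations of the 3 coordinate axes: 3! permutations times 2^3 sign flips, so |Aut| = 2^3·3! = 48.

Z_2^3 ⋊ S_3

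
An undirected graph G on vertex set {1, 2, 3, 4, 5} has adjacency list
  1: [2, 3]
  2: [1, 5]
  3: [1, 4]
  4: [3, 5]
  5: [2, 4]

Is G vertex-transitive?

Yes

Every vertex has degree 2 and the graph is connected, so G is the 5-cycle C_5. C_5 has 5 rotations and 5 reflections, so Aut(C_5) ≅ D_5 of order 10. Under this action every vertex can be carried to every other, so G is vertex-transitive.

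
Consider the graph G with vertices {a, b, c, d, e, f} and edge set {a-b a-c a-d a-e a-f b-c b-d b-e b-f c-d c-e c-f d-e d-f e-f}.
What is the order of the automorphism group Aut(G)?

All 6 vertices are pairwise adjacent: G = K_6. Any permutation of the 6 vertices preserves K_6, so Aut(K_6) = S_6 of order 6! = 720.

720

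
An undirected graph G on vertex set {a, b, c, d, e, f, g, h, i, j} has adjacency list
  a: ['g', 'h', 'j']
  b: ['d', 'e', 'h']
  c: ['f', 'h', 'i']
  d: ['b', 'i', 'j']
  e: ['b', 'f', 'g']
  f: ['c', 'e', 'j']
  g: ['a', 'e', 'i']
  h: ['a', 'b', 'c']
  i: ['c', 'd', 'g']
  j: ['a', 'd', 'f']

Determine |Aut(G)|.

120

G is 3-regular on 10 vertices with no triangles and no 4-cycles (girth 5): this is the Petersen graph. Viewing the Petersen graph as the Kneser graph K(5,2) — vertices are 2-subsets of {1,…,5}, edges join disjoint pairs — its automorphisms are exactly the permutations of the 5-element set, so Aut ≅ S_5 of order 120.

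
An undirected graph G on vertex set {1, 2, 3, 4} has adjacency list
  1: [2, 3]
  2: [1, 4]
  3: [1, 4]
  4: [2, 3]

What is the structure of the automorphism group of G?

Every vertex has degree 2 and the graph is connected, so G is the 4-cycle C_4. The automorphisms of the 4-cycle are exactly the symmetries of a regular 4-gon: the dihedral group D_4, |D_4| = 8.

the dihedral group of order 8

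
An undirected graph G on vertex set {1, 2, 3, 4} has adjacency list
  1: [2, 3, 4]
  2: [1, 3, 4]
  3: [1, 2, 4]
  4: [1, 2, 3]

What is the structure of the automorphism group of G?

S_4

Every vertex has degree 3, so G is the complete graph K_4. Any permutation of the 4 vertices preserves K_4, so Aut(K_4) = S_4 of order 4! = 24.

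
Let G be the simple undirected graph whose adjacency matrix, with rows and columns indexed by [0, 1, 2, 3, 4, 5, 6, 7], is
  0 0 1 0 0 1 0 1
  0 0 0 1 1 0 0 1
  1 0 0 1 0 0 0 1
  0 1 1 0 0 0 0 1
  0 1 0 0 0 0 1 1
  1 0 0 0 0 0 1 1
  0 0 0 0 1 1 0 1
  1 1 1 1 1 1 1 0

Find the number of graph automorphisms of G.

14

Vertex 7 is the unique vertex of degree 7; the remaining 7 vertices each have degree 3 and induce a cycle, so G is the wheel on 8 vertices with hub 7. Every automorphism fixes the hub and acts on the rim 7-cycle, so Aut(G) ≅ Aut(C_7) = D_7 of order 14.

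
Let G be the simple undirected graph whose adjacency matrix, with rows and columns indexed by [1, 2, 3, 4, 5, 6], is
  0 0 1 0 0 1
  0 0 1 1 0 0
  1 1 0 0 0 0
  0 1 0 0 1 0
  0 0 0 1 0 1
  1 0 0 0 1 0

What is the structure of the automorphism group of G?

G is 2-regular and connected on 6 vertices, i.e. the cycle C_6. The automorphisms of the 6-cycle are exactly the symmetries of a regular 6-gon: the dihedral group D_6, |D_6| = 12.

D_6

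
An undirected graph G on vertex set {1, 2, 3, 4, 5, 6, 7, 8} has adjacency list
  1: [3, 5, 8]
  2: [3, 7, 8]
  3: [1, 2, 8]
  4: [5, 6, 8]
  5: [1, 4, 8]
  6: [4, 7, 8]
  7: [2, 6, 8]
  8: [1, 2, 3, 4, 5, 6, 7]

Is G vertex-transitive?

No

Vertex 8 is the only vertex of degree 7, so every automorphism fixes it; G is not vertex-transitive.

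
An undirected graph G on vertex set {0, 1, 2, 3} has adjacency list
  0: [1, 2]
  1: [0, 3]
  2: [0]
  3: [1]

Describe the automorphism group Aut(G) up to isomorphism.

C_2

The degree sequence is [2, 2, 1, 1]; the two degree-1 vertices 2 and 3 are the ends of a path, so G = P_4. The only nontrivial automorphism of a path is the end-to-end reflection, so Aut(G) ≅ Z_2.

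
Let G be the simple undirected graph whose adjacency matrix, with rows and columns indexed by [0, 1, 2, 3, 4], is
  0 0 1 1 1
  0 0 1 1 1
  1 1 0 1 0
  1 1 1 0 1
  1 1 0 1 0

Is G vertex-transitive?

No

Vertex 3 is the only vertex of degree 4, so every automorphism fixes it; G is not vertex-transitive.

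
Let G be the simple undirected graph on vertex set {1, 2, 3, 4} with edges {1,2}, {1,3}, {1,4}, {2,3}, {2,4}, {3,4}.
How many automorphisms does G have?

24

Every vertex has degree 3, so G is the complete graph K_4. Any permutation of the 4 vertices preserves K_4, so Aut(K_4) = S_4 of order 4! = 24.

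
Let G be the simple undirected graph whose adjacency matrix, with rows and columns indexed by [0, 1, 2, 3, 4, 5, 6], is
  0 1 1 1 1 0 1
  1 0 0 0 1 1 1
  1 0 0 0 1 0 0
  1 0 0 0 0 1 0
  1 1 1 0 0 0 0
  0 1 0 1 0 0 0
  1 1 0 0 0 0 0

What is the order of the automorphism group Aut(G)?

Degrees alone do not determine every vertex (e.g. 2 and 3 both have degree 2), but their neighbour-degree multisets differ: N(2) has degrees [3, 5] while N(3) has degrees [2, 5]. Repeating this refinement separates all vertices, so the only automorphism is the identity.

1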